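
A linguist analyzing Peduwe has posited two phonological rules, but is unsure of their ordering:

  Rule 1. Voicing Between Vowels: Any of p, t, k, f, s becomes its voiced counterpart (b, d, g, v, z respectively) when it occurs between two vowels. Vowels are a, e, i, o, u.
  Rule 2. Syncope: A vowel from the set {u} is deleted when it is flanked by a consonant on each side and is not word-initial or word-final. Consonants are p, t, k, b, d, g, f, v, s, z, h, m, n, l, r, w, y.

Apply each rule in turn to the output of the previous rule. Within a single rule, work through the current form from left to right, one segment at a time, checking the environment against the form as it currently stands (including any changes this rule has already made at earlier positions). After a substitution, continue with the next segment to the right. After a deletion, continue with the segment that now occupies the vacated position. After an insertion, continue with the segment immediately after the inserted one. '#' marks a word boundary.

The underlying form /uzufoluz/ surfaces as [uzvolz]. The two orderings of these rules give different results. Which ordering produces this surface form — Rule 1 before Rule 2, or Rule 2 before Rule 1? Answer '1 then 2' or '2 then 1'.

1 then 2

Order 1 then 2:
  1 Voicing Between Vowels: [uzufoluz] → [uzuvoluz]
  2 Syncope: [uzuvoluz] → [uzvolz]
  result: [uzvolz]
Order 2 then 1:
  2 Syncope: [uzufoluz] → [uzfolz]
  1 Voicing Between Vowels: no change — [uzfolz]
  result: [uzfolz]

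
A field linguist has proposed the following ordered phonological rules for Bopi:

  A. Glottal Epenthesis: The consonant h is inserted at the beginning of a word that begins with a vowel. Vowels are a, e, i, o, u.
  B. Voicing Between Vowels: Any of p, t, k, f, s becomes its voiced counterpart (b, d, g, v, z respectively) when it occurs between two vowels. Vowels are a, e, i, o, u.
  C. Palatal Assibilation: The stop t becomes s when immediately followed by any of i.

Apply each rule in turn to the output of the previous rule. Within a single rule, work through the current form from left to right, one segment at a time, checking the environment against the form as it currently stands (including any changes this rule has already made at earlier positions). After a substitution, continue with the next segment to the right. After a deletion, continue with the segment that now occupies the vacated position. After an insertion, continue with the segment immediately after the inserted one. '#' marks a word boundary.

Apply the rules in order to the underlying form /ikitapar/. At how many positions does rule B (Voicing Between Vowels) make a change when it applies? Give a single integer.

A Glottal Epenthesis: [ikitapar] → [hikitapar]
B Voicing Between Vowels: [hikitapar] → [higidabar]
C Palatal Assibilation: no change — [higidabar]
Rule B changed 3 position(s).

3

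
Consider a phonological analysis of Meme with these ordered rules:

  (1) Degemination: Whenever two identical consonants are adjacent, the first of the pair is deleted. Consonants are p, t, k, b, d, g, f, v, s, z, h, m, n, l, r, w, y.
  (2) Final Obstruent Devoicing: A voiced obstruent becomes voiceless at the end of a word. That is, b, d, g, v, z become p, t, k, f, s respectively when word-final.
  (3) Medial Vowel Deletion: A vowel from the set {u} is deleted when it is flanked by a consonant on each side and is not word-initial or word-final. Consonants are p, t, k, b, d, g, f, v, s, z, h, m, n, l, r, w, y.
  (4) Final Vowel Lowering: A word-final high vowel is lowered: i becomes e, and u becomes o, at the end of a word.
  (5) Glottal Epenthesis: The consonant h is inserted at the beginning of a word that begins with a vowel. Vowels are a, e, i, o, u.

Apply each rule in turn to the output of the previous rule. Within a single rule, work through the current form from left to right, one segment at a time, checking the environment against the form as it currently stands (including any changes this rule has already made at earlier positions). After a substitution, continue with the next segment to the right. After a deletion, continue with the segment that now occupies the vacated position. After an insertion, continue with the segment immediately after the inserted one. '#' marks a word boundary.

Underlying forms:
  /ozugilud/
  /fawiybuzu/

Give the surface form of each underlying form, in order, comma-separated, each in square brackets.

/ozugilud/:
  (1) Degemination: no change — [ozugilud]
  (2) Final Obstruent Devoicing: [ozugilud] → [ozugilut]
  (3) Medial Vowel Deletion: [ozugilut] → [ozgilt]
  (4) Final Vowel Lowering: no change — [ozgilt]
  (5) Glottal Epenthesis: [ozgilt] → [hozgilt]
/fawiybuzu/:
  (1) Degemination: no change — [fawiybuzu]
  (2) Final Obstruent Devoicing: no change — [fawiybuzu]
  (3) Medial Vowel Deletion: [fawiybuzu] → [fawiybzu]
  (4) Final Vowel Lowering: [fawiybzu] → [fawiybzo]
  (5) Glottal Epenthesis: no change — [fawiybzo]

[hozgilt], [fawiybzo]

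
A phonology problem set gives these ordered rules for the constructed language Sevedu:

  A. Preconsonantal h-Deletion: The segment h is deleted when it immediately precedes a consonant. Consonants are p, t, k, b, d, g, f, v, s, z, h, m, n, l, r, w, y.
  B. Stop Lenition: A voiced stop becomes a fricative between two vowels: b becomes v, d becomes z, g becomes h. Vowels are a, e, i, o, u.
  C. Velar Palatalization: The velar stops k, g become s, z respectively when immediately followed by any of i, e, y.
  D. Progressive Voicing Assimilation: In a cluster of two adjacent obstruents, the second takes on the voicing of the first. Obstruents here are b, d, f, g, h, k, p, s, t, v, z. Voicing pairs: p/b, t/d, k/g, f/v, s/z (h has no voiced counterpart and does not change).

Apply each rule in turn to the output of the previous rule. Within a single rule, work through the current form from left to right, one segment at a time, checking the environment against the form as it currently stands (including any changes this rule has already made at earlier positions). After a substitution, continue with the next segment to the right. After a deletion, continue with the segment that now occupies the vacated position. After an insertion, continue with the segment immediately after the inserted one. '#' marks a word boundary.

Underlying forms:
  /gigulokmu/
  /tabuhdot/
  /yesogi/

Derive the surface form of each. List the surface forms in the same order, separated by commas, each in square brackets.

[zihulokmu], [tavuzot], [yesohi]

/gigulokmu/:
  A Preconsonantal h-Deletion: no change — [gigulokmu]
  B Stop Lenition: [gigulokmu] → [gihulokmu]
  C Velar Palatalization: [gihulokmu] → [zihulokmu]
  D Progressive Voicing Assimilation: no change — [zihulokmu]
/tabuhdot/:
  A Preconsonantal h-Deletion: [tabuhdot] → [tabudot]
  B Stop Lenition: [tabudot] → [tavuzot]
  C Velar Palatalization: no change — [tavuzot]
  D Progressive Voicing Assimilation: no change — [tavuzot]
/yesogi/:
  A Preconsonantal h-Deletion: no change — [yesogi]
  B Stop Lenition: [yesogi] → [yesohi]
  C Velar Palatalization: no change — [yesohi]
  D Progressive Voicing Assimilation: no change — [yesohi]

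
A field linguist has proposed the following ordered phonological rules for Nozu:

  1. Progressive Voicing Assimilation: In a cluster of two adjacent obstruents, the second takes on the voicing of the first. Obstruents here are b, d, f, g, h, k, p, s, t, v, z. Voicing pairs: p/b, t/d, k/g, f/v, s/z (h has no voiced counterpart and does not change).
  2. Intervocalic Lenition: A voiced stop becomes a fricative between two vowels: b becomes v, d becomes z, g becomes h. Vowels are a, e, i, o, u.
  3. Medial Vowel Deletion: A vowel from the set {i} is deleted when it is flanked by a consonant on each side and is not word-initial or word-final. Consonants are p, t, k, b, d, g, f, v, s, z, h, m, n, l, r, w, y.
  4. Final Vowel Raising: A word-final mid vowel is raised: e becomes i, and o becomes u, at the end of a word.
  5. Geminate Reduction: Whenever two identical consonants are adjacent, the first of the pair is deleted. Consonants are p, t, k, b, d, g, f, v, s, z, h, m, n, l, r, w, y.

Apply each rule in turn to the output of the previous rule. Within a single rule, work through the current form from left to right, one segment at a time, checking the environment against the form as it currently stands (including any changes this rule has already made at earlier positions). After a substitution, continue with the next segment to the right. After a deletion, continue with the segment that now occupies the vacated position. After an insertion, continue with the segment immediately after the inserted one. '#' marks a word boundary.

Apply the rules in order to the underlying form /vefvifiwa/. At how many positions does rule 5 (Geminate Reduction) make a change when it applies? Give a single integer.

2

1 Progressive Voicing Assimilation: [vefvifiwa] → [veffifiwa]
2 Intervocalic Lenition: no change — [veffifiwa]
3 Medial Vowel Deletion: [veffifiwa] → [vefffwa]
4 Final Vowel Raising: no change — [vefffwa]
5 Geminate Reduction: [vefffwa] → [vefwa]
Rule 5 changed 2 position(s).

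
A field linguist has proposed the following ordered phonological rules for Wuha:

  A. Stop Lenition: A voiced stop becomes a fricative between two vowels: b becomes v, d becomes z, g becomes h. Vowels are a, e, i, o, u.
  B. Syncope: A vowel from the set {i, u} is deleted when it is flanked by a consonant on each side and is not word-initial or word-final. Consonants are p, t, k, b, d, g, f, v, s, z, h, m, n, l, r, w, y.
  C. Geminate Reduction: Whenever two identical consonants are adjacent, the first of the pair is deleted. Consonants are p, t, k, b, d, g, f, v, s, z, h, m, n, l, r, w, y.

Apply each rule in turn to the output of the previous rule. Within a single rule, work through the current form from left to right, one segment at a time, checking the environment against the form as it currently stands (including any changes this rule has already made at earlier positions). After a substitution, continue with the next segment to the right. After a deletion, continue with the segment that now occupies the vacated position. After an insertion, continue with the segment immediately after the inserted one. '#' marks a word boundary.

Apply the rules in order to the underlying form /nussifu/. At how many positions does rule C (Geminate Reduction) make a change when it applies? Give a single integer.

A Stop Lenition: no change — [nussifu]
B Syncope: [nussifu] → [nssfu]
C Geminate Reduction: [nssfu] → [nsfu]
Rule C changed 1 position(s).

1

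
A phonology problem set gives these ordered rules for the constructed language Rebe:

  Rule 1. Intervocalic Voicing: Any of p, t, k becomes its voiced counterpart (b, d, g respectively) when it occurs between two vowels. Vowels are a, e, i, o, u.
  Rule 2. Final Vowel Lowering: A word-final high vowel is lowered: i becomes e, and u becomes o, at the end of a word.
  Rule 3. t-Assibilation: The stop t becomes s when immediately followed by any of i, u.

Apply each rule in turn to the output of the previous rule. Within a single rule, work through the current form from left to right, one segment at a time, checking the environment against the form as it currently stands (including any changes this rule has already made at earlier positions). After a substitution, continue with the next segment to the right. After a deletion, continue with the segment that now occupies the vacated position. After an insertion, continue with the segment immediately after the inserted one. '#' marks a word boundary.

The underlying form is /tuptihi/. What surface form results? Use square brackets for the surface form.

[supsihe]

Rule 1 Intervocalic Voicing: no change — [tuptihi]
Rule 2 Final Vowel Lowering: [tuptihi] → [tuptihe]
Rule 3 t-Assibilation: [tuptihe] → [supsihe]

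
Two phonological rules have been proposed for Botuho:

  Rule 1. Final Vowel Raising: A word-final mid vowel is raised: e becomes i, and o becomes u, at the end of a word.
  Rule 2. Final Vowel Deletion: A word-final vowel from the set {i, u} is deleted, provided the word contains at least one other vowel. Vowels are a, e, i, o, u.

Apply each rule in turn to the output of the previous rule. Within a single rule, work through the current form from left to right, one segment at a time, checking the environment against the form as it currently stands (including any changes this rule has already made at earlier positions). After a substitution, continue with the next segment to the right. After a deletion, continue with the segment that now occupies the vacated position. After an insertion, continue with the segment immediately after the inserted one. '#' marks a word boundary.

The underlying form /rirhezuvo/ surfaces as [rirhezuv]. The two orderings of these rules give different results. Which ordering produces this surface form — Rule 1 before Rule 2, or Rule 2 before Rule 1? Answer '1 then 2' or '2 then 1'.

Order 1 then 2:
  1 Final Vowel Raising: [rirhezuvo] → [rirhezuvu]
  2 Final Vowel Deletion: [rirhezuvu] → [rirhezuv]
  result: [rirhezuv]
Order 2 then 1:
  2 Final Vowel Deletion: no change — [rirhezuvo]
  1 Final Vowel Raising: [rirhezuvo] → [rirhezuvu]
  result: [rirhezuvu]

1 then 2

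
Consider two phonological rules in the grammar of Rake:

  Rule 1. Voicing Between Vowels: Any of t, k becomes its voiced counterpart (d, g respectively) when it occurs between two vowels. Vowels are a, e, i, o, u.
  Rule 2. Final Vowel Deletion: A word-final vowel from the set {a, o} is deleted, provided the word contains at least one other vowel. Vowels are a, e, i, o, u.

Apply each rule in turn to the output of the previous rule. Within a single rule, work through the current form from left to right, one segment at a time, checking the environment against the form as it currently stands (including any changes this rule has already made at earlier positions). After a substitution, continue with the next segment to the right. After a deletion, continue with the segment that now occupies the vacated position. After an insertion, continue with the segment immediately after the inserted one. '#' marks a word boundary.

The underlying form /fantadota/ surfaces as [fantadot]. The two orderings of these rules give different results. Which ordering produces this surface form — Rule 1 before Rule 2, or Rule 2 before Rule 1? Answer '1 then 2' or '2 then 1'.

Order 1 then 2:
  1 Voicing Between Vowels: [fantadota] → [fantadoda]
  2 Final Vowel Deletion: [fantadoda] → [fantadod]
  result: [fantadod]
Order 2 then 1:
  2 Final Vowel Deletion: [fantadota] → [fantadot]
  1 Voicing Between Vowels: no change — [fantadot]
  result: [fantadot]

2 then 1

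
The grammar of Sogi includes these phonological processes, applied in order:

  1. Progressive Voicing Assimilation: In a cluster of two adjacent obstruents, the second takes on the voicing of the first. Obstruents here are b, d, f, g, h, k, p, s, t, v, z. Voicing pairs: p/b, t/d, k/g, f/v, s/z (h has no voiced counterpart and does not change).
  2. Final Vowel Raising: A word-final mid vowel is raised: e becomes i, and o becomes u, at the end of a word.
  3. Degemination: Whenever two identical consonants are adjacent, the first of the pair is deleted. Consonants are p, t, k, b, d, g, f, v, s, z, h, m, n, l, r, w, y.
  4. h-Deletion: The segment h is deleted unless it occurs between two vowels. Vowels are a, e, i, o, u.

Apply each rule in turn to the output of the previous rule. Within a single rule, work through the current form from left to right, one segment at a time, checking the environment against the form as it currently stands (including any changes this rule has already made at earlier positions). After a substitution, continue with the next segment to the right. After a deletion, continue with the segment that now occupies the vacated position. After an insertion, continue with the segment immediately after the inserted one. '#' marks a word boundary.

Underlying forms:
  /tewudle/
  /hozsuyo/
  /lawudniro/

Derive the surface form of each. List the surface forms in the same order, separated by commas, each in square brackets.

/tewudle/:
  1 Progressive Voicing Assimilation: no change — [tewudle]
  2 Final Vowel Raising: [tewudle] → [tewudli]
  3 Degemination: no change — [tewudli]
  4 h-Deletion: no change — [tewudli]
/hozsuyo/:
  1 Progressive Voicing Assimilation: [hozsuyo] → [hozzuyo]
  2 Final Vowel Raising: [hozzuyo] → [hozzuyu]
  3 Degemination: [hozzuyu] → [hozuyu]
  4 h-Deletion: [hozuyu] → [ozuyu]
/lawudniro/:
  1 Progressive Voicing Assimilation: no change — [lawudniro]
  2 Final Vowel Raising: [lawudniro] → [lawudniru]
  3 Degemination: no change — [lawudniru]
  4 h-Deletion: no change — [lawudniru]

[tewudli], [ozuyu], [lawudniru]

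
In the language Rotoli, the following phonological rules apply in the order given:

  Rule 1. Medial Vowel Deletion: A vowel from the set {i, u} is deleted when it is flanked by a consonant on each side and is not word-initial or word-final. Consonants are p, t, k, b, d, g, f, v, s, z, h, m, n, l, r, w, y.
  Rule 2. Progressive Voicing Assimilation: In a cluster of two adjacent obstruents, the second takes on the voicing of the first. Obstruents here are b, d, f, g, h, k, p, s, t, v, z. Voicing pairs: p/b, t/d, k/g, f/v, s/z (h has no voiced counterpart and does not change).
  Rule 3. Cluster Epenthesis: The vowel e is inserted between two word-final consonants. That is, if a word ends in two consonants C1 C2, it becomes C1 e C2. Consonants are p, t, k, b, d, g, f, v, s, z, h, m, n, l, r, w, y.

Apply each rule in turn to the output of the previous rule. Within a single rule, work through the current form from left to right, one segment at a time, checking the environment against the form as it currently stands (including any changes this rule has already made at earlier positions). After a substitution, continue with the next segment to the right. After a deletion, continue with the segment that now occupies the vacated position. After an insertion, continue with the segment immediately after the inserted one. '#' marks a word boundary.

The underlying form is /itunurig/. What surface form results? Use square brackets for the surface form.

Rule 1 Medial Vowel Deletion: [itunurig] → [itnrg]
Rule 2 Progressive Voicing Assimilation: no change — [itnrg]
Rule 3 Cluster Epenthesis: [itnrg] → [itnreg]

[itnreg]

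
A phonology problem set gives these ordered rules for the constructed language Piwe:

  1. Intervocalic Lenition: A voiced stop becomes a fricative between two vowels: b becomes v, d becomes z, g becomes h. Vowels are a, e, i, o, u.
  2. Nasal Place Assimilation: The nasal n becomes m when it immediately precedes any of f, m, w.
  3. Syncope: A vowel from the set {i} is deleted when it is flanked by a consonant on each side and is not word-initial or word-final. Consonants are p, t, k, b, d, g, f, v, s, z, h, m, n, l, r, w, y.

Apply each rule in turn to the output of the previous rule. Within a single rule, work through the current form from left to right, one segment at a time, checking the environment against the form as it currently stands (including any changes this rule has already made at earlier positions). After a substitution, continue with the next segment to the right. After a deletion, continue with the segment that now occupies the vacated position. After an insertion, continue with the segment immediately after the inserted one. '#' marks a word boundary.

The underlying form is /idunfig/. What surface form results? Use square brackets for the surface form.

1 Intervocalic Lenition: [idunfig] → [izunfig]
2 Nasal Place Assimilation: [izunfig] → [izumfig]
3 Syncope: [izumfig] → [izumfg]

[izumfg]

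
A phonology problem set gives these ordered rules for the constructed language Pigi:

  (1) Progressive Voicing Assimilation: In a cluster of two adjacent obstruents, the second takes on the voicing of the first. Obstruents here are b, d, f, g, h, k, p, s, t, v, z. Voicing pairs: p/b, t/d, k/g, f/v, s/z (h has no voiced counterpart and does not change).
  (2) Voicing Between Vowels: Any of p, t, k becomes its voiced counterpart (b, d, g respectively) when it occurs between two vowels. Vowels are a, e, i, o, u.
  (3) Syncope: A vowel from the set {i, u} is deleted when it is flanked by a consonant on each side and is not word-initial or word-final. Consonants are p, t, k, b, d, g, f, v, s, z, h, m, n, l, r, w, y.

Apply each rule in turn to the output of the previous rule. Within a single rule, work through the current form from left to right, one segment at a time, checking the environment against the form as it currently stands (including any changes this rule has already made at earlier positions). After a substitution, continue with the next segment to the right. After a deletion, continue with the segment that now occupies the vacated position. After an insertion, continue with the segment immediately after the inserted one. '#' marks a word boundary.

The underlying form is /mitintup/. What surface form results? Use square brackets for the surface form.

[mdntp]

(1) Progressive Voicing Assimilation: no change — [mitintup]
(2) Voicing Between Vowels: [mitintup] → [midintup]
(3) Syncope: [midintup] → [mdntp]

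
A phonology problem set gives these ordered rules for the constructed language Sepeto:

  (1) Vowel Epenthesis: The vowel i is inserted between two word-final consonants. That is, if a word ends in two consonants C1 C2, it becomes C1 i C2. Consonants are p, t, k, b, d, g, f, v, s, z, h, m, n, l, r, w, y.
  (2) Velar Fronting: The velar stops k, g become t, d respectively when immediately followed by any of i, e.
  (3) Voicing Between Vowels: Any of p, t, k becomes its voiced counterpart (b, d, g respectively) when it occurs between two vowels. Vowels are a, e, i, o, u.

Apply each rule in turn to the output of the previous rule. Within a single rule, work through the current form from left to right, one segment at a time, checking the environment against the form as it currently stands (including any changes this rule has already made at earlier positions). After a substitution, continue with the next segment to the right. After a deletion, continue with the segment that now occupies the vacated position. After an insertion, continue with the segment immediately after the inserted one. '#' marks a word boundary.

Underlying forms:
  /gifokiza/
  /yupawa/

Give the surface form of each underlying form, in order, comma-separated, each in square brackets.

[difodiza], [yubawa]

/gifokiza/:
  (1) Vowel Epenthesis: no change — [gifokiza]
  (2) Velar Fronting: [gifokiza] → [difotiza]
  (3) Voicing Between Vowels: [difotiza] → [difodiza]
/yupawa/:
  (1) Vowel Epenthesis: no change — [yupawa]
  (2) Velar Fronting: no change — [yupawa]
  (3) Voicing Between Vowels: [yupawa] → [yubawa]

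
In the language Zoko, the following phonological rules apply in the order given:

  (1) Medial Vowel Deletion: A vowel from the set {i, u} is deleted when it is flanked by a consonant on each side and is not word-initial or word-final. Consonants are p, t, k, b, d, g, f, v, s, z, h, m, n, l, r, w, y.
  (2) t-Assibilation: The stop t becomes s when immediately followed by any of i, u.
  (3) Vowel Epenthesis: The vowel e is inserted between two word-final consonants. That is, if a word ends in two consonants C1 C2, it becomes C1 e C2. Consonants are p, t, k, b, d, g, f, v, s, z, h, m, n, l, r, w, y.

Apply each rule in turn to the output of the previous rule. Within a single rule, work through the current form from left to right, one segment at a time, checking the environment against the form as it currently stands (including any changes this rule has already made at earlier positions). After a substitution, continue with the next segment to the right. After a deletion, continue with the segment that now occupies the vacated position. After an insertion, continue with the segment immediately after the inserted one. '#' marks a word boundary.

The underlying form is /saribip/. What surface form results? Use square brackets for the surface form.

[sarbep]

(1) Medial Vowel Deletion: [saribip] → [sarbp]
(2) t-Assibilation: no change — [sarbp]
(3) Vowel Epenthesis: [sarbp] → [sarbep]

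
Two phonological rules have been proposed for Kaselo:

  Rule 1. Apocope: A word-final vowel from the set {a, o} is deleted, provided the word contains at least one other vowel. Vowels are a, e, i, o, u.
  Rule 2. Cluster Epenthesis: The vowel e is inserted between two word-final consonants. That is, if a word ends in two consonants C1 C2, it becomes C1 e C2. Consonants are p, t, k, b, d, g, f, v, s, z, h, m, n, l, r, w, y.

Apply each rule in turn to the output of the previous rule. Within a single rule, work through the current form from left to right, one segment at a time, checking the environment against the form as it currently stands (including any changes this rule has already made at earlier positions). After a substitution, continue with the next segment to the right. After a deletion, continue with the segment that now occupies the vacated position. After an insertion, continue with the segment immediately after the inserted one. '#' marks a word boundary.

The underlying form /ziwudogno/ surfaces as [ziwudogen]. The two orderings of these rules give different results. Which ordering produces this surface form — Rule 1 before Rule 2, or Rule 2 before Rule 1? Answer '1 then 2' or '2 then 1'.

1 then 2

Order 1 then 2:
  1 Apocope: [ziwudogno] → [ziwudogn]
  2 Cluster Epenthesis: [ziwudogn] → [ziwudogen]
  result: [ziwudogen]
Order 2 then 1:
  2 Cluster Epenthesis: no change — [ziwudogno]
  1 Apocope: [ziwudogno] → [ziwudogn]
  result: [ziwudogn]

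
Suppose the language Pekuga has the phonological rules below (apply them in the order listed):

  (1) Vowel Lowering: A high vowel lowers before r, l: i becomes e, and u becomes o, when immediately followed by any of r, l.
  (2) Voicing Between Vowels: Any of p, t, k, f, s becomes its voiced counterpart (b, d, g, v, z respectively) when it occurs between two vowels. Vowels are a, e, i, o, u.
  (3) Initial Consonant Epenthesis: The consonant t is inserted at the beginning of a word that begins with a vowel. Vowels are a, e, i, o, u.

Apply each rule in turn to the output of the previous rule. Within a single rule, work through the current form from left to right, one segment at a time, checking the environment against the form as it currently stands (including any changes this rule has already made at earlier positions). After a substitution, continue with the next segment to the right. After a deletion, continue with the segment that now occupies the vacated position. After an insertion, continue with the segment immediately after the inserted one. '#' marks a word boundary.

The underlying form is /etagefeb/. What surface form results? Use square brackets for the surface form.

[tedageveb]

(1) Vowel Lowering: no change — [etagefeb]
(2) Voicing Between Vowels: [etagefeb] → [edageveb]
(3) Initial Consonant Epenthesis: [edageveb] → [tedageveb]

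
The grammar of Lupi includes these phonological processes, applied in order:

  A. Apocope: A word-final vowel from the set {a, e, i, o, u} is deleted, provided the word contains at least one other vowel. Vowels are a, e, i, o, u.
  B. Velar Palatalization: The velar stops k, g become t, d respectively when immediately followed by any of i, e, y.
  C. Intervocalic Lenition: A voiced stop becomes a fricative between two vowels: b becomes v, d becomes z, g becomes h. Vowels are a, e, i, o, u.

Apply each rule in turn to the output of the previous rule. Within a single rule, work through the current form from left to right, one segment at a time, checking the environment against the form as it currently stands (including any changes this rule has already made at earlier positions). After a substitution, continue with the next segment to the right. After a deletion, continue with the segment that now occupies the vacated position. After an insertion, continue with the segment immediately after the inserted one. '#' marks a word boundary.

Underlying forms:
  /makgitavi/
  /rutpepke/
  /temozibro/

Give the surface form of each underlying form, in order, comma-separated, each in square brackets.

[makditav], [rutpepk], [temozibr]

/makgitavi/:
  A Apocope: [makgitavi] → [makgitav]
  B Velar Palatalization: [makgitav] → [makditav]
  C Intervocalic Lenition: no change — [makditav]
/rutpepke/:
  A Apocope: [rutpepke] → [rutpepk]
  B Velar Palatalization: no change — [rutpepk]
  C Intervocalic Lenition: no change — [rutpepk]
/temozibro/:
  A Apocope: [temozibro] → [temozibr]
  B Velar Palatalization: no change — [temozibr]
  C Intervocalic Lenition: no change — [temozibr]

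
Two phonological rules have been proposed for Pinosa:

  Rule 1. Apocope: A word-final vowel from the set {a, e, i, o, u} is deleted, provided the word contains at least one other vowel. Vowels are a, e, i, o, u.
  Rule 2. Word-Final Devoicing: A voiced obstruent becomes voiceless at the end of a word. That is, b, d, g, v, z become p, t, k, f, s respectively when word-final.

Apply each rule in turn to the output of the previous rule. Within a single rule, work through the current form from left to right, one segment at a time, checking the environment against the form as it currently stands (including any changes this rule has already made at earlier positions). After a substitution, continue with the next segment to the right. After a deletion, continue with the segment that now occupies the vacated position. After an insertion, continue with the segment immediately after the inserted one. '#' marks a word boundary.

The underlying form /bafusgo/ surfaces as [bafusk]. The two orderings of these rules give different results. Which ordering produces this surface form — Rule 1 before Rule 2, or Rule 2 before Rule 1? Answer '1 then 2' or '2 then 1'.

Order 1 then 2:
  1 Apocope: [bafusgo] → [bafusg]
  2 Word-Final Devoicing: [bafusg] → [bafusk]
  result: [bafusk]
Order 2 then 1:
  2 Word-Final Devoicing: no change — [bafusgo]
  1 Apocope: [bafusgo] → [bafusg]
  result: [bafusg]

1 then 2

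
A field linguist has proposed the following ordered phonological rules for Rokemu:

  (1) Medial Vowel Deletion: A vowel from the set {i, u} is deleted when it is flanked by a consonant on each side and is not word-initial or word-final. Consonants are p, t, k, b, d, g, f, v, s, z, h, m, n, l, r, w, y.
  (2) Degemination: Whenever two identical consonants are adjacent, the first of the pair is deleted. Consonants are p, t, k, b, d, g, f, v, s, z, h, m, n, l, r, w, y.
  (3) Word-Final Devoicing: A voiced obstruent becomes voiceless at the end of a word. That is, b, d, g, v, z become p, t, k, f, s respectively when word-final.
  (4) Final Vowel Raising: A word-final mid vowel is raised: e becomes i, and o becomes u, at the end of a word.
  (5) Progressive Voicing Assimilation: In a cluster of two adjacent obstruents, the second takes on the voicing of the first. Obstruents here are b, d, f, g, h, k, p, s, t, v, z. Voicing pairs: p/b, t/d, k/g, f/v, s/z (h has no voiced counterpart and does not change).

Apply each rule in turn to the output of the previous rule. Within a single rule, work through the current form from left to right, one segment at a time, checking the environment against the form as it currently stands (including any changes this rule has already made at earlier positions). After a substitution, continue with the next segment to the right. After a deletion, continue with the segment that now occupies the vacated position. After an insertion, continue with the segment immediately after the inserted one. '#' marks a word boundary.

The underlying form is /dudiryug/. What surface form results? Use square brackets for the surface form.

[dryk]

(1) Medial Vowel Deletion: [dudiryug] → [ddryg]
(2) Degemination: [ddryg] → [dryg]
(3) Word-Final Devoicing: [dryg] → [dryk]
(4) Final Vowel Raising: no change — [dryk]
(5) Progressive Voicing Assimilation: no change — [dryk]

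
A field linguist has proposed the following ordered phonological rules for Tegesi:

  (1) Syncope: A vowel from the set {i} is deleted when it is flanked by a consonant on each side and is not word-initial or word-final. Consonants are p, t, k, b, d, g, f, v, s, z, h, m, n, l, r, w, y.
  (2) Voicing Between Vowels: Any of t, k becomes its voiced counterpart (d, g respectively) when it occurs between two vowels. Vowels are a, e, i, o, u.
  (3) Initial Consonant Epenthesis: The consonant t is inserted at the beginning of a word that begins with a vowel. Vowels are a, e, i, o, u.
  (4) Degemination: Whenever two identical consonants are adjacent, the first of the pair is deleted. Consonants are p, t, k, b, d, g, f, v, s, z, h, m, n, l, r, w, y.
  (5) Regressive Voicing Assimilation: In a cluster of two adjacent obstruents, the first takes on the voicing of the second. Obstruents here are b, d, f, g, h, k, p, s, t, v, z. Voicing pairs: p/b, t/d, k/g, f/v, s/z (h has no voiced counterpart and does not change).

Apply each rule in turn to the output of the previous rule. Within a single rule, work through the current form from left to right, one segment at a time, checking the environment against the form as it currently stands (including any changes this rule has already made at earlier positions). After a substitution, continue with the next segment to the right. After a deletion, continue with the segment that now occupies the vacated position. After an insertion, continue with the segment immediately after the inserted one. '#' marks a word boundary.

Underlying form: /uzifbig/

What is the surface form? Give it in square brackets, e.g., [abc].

[tusvbg]

(1) Syncope: [uzifbig] → [uzfbg]
(2) Voicing Between Vowels: no change — [uzfbg]
(3) Initial Consonant Epenthesis: [uzfbg] → [tuzfbg]
(4) Degemination: no change — [tuzfbg]
(5) Regressive Voicing Assimilation: [tuzfbg] → [tusvbg]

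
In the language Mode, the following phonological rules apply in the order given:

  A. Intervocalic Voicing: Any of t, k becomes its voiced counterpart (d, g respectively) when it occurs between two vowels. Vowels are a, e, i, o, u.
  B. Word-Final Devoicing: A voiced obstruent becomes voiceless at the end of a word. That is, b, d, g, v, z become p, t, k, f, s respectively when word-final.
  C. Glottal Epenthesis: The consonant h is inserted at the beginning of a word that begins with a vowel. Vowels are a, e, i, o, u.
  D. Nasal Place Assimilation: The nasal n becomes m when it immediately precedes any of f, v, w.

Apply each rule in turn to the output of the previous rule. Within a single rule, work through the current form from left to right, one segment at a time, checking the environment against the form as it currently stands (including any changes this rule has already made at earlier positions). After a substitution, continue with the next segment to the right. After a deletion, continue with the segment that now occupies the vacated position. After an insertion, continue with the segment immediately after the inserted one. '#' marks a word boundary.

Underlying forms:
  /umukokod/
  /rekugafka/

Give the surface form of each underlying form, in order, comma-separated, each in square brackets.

[humugogot], [regugafka]

/umukokod/:
  A Intervocalic Voicing: [umukokod] → [umugogod]
  B Word-Final Devoicing: [umugogod] → [umugogot]
  C Glottal Epenthesis: [umugogot] → [humugogot]
  D Nasal Place Assimilation: no change — [humugogot]
/rekugafka/:
  A Intervocalic Voicing: [rekugafka] → [regugafka]
  B Word-Final Devoicing: no change — [regugafka]
  C Glottal Epenthesis: no change — [regugafka]
  D Nasal Place Assimilation: no change — [regugafka]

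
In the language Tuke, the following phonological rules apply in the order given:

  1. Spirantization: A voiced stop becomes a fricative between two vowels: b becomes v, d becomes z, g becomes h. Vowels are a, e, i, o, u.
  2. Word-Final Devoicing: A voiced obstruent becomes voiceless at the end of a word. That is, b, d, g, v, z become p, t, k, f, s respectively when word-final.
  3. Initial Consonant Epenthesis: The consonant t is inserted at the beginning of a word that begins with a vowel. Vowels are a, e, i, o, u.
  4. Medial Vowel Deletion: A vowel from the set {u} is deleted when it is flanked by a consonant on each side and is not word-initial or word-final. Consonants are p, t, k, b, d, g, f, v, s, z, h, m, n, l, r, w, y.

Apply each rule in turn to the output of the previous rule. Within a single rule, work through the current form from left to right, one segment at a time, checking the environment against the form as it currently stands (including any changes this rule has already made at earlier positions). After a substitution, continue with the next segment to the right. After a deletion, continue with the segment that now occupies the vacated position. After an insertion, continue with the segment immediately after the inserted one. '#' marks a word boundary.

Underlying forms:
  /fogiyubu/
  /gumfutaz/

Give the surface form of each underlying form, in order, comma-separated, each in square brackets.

[fohiyvu], [gmftas]

/fogiyubu/:
  1 Spirantization: [fogiyubu] → [fohiyuvu]
  2 Word-Final Devoicing: no change — [fohiyuvu]
  3 Initial Consonant Epenthesis: no change — [fohiyuvu]
  4 Medial Vowel Deletion: [fohiyuvu] → [fohiyvu]
/gumfutaz/:
  1 Spirantization: no change — [gumfutaz]
  2 Word-Final Devoicing: [gumfutaz] → [gumfutas]
  3 Initial Consonant Epenthesis: no change — [gumfutas]
  4 Medial Vowel Deletion: [gumfutas] → [gmftas]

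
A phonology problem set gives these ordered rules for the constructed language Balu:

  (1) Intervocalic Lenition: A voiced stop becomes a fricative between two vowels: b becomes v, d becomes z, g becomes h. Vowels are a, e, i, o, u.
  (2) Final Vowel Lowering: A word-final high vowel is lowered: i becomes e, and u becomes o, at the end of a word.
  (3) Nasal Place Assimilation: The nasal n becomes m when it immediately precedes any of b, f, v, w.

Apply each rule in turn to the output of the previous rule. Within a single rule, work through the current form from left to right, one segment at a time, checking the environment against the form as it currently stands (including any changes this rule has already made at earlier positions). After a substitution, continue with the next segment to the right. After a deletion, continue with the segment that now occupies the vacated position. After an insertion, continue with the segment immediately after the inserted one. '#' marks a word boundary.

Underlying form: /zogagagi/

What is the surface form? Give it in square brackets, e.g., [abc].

[zohahahe]

(1) Intervocalic Lenition: [zogagagi] → [zohahahi]
(2) Final Vowel Lowering: [zohahahi] → [zohahahe]
(3) Nasal Place Assimilation: no change — [zohahahe]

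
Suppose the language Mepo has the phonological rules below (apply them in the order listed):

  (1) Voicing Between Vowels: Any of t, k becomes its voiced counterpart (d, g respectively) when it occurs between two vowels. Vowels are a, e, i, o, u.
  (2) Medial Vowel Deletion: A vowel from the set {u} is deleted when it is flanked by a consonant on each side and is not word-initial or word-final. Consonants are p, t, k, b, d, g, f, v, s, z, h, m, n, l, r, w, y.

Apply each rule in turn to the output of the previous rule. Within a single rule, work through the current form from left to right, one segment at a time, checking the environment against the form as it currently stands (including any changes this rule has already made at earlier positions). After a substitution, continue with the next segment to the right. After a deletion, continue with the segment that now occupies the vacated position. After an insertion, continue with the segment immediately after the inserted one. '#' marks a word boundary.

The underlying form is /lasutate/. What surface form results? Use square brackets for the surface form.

[lasdade]

(1) Voicing Between Vowels: [lasutate] → [lasudade]
(2) Medial Vowel Deletion: [lasudade] → [lasdade]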